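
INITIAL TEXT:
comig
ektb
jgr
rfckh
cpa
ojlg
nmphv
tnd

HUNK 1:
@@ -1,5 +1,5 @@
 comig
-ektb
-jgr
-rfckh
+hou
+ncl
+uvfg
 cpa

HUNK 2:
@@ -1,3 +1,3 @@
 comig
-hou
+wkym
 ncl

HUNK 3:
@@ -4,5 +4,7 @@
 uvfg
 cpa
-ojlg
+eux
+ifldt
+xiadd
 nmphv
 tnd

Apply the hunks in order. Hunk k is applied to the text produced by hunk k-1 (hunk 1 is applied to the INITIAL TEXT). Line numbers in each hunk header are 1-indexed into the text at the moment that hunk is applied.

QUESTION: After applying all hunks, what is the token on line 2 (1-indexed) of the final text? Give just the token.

Answer: wkym

Derivation:
Hunk 1: at line 1 remove [ektb,jgr,rfckh] add [hou,ncl,uvfg] -> 8 lines: comig hou ncl uvfg cpa ojlg nmphv tnd
Hunk 2: at line 1 remove [hou] add [wkym] -> 8 lines: comig wkym ncl uvfg cpa ojlg nmphv tnd
Hunk 3: at line 4 remove [ojlg] add [eux,ifldt,xiadd] -> 10 lines: comig wkym ncl uvfg cpa eux ifldt xiadd nmphv tnd
Final line 2: wkym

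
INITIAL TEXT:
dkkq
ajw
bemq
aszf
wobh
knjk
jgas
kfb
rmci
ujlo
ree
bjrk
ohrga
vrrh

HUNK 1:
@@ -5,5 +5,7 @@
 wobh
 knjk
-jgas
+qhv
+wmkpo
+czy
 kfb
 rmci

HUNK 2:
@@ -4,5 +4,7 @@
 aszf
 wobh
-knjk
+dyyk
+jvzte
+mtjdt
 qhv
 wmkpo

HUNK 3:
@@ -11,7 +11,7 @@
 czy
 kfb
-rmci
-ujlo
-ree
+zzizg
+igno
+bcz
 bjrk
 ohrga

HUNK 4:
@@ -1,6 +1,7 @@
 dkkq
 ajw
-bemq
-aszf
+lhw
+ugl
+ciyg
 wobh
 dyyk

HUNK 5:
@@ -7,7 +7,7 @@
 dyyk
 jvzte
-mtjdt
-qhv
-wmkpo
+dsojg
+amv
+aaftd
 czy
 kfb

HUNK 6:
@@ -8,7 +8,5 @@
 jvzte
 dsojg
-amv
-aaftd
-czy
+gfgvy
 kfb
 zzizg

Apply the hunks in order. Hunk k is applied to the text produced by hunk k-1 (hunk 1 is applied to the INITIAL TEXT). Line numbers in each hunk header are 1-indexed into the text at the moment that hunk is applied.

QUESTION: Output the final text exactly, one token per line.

Answer: dkkq
ajw
lhw
ugl
ciyg
wobh
dyyk
jvzte
dsojg
gfgvy
kfb
zzizg
igno
bcz
bjrk
ohrga
vrrh

Derivation:
Hunk 1: at line 5 remove [jgas] add [qhv,wmkpo,czy] -> 16 lines: dkkq ajw bemq aszf wobh knjk qhv wmkpo czy kfb rmci ujlo ree bjrk ohrga vrrh
Hunk 2: at line 4 remove [knjk] add [dyyk,jvzte,mtjdt] -> 18 lines: dkkq ajw bemq aszf wobh dyyk jvzte mtjdt qhv wmkpo czy kfb rmci ujlo ree bjrk ohrga vrrh
Hunk 3: at line 11 remove [rmci,ujlo,ree] add [zzizg,igno,bcz] -> 18 lines: dkkq ajw bemq aszf wobh dyyk jvzte mtjdt qhv wmkpo czy kfb zzizg igno bcz bjrk ohrga vrrh
Hunk 4: at line 1 remove [bemq,aszf] add [lhw,ugl,ciyg] -> 19 lines: dkkq ajw lhw ugl ciyg wobh dyyk jvzte mtjdt qhv wmkpo czy kfb zzizg igno bcz bjrk ohrga vrrh
Hunk 5: at line 7 remove [mtjdt,qhv,wmkpo] add [dsojg,amv,aaftd] -> 19 lines: dkkq ajw lhw ugl ciyg wobh dyyk jvzte dsojg amv aaftd czy kfb zzizg igno bcz bjrk ohrga vrrh
Hunk 6: at line 8 remove [amv,aaftd,czy] add [gfgvy] -> 17 lines: dkkq ajw lhw ugl ciyg wobh dyyk jvzte dsojg gfgvy kfb zzizg igno bcz bjrk ohrga vrrh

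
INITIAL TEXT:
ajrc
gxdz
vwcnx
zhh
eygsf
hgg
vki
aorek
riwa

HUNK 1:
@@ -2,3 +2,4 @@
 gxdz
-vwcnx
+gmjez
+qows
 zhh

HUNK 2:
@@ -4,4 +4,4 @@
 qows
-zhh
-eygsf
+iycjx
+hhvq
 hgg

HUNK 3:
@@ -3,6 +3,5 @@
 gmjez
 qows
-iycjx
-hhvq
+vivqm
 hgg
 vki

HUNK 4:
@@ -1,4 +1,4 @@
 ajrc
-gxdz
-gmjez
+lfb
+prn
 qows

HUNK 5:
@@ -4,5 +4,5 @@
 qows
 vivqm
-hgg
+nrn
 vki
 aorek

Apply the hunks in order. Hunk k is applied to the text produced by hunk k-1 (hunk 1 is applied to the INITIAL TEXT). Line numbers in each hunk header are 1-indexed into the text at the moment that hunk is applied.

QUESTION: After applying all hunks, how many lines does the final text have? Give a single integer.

Hunk 1: at line 2 remove [vwcnx] add [gmjez,qows] -> 10 lines: ajrc gxdz gmjez qows zhh eygsf hgg vki aorek riwa
Hunk 2: at line 4 remove [zhh,eygsf] add [iycjx,hhvq] -> 10 lines: ajrc gxdz gmjez qows iycjx hhvq hgg vki aorek riwa
Hunk 3: at line 3 remove [iycjx,hhvq] add [vivqm] -> 9 lines: ajrc gxdz gmjez qows vivqm hgg vki aorek riwa
Hunk 4: at line 1 remove [gxdz,gmjez] add [lfb,prn] -> 9 lines: ajrc lfb prn qows vivqm hgg vki aorek riwa
Hunk 5: at line 4 remove [hgg] add [nrn] -> 9 lines: ajrc lfb prn qows vivqm nrn vki aorek riwa
Final line count: 9

Answer: 9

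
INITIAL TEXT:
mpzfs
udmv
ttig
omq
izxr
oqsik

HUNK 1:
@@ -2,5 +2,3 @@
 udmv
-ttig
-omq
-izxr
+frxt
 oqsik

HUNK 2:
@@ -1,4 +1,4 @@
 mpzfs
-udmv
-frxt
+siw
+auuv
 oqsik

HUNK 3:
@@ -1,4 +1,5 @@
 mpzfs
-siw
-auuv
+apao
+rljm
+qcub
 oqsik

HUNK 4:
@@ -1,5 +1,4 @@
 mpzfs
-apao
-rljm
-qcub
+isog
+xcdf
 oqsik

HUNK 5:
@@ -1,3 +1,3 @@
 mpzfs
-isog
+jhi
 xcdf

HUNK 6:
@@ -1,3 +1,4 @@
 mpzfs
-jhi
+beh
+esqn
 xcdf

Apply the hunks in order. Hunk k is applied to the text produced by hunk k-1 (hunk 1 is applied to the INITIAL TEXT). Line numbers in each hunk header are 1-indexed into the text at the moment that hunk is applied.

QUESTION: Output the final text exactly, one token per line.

Hunk 1: at line 2 remove [ttig,omq,izxr] add [frxt] -> 4 lines: mpzfs udmv frxt oqsik
Hunk 2: at line 1 remove [udmv,frxt] add [siw,auuv] -> 4 lines: mpzfs siw auuv oqsik
Hunk 3: at line 1 remove [siw,auuv] add [apao,rljm,qcub] -> 5 lines: mpzfs apao rljm qcub oqsik
Hunk 4: at line 1 remove [apao,rljm,qcub] add [isog,xcdf] -> 4 lines: mpzfs isog xcdf oqsik
Hunk 5: at line 1 remove [isog] add [jhi] -> 4 lines: mpzfs jhi xcdf oqsik
Hunk 6: at line 1 remove [jhi] add [beh,esqn] -> 5 lines: mpzfs beh esqn xcdf oqsik

Answer: mpzfs
beh
esqn
xcdf
oqsik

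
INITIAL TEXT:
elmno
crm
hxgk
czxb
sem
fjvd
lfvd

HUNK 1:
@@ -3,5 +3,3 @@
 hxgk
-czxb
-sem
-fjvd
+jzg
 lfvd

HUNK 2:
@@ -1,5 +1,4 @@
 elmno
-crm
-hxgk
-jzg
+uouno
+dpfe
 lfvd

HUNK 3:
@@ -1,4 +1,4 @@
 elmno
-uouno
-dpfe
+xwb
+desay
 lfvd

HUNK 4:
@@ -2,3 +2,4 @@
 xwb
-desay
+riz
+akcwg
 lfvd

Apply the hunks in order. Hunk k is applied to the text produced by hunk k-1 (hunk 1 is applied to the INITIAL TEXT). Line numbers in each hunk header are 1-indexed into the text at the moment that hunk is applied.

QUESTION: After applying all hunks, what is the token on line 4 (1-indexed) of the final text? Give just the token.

Answer: akcwg

Derivation:
Hunk 1: at line 3 remove [czxb,sem,fjvd] add [jzg] -> 5 lines: elmno crm hxgk jzg lfvd
Hunk 2: at line 1 remove [crm,hxgk,jzg] add [uouno,dpfe] -> 4 lines: elmno uouno dpfe lfvd
Hunk 3: at line 1 remove [uouno,dpfe] add [xwb,desay] -> 4 lines: elmno xwb desay lfvd
Hunk 4: at line 2 remove [desay] add [riz,akcwg] -> 5 lines: elmno xwb riz akcwg lfvd
Final line 4: akcwg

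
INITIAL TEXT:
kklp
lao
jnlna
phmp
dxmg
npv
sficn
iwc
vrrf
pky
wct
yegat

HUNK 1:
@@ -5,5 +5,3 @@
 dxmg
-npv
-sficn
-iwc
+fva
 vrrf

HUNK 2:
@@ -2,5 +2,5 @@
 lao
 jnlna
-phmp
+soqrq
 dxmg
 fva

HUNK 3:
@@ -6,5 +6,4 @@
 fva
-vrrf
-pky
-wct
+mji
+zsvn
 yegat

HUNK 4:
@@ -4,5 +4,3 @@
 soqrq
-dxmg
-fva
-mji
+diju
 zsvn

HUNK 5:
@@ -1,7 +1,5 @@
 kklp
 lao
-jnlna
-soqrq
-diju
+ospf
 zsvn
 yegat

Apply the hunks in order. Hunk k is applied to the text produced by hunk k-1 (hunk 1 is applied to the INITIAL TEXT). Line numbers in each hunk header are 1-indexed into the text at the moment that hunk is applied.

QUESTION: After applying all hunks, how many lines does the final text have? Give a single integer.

Answer: 5

Derivation:
Hunk 1: at line 5 remove [npv,sficn,iwc] add [fva] -> 10 lines: kklp lao jnlna phmp dxmg fva vrrf pky wct yegat
Hunk 2: at line 2 remove [phmp] add [soqrq] -> 10 lines: kklp lao jnlna soqrq dxmg fva vrrf pky wct yegat
Hunk 3: at line 6 remove [vrrf,pky,wct] add [mji,zsvn] -> 9 lines: kklp lao jnlna soqrq dxmg fva mji zsvn yegat
Hunk 4: at line 4 remove [dxmg,fva,mji] add [diju] -> 7 lines: kklp lao jnlna soqrq diju zsvn yegat
Hunk 5: at line 1 remove [jnlna,soqrq,diju] add [ospf] -> 5 lines: kklp lao ospf zsvn yegat
Final line count: 5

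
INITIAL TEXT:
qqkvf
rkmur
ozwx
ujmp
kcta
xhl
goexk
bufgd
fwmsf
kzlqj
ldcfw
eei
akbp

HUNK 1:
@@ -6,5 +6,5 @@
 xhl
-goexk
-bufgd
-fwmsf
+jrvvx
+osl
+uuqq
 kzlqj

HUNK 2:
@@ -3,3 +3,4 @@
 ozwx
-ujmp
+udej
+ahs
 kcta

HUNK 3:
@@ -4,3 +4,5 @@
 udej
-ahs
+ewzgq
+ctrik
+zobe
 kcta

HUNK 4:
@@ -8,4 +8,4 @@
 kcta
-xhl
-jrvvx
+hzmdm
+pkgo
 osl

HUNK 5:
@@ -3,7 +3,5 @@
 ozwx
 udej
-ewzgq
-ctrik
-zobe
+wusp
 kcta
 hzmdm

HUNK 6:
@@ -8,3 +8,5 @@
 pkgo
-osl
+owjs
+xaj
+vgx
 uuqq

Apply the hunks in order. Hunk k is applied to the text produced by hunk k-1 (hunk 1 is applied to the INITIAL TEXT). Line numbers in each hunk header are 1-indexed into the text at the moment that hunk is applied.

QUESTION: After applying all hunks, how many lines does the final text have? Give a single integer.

Hunk 1: at line 6 remove [goexk,bufgd,fwmsf] add [jrvvx,osl,uuqq] -> 13 lines: qqkvf rkmur ozwx ujmp kcta xhl jrvvx osl uuqq kzlqj ldcfw eei akbp
Hunk 2: at line 3 remove [ujmp] add [udej,ahs] -> 14 lines: qqkvf rkmur ozwx udej ahs kcta xhl jrvvx osl uuqq kzlqj ldcfw eei akbp
Hunk 3: at line 4 remove [ahs] add [ewzgq,ctrik,zobe] -> 16 lines: qqkvf rkmur ozwx udej ewzgq ctrik zobe kcta xhl jrvvx osl uuqq kzlqj ldcfw eei akbp
Hunk 4: at line 8 remove [xhl,jrvvx] add [hzmdm,pkgo] -> 16 lines: qqkvf rkmur ozwx udej ewzgq ctrik zobe kcta hzmdm pkgo osl uuqq kzlqj ldcfw eei akbp
Hunk 5: at line 3 remove [ewzgq,ctrik,zobe] add [wusp] -> 14 lines: qqkvf rkmur ozwx udej wusp kcta hzmdm pkgo osl uuqq kzlqj ldcfw eei akbp
Hunk 6: at line 8 remove [osl] add [owjs,xaj,vgx] -> 16 lines: qqkvf rkmur ozwx udej wusp kcta hzmdm pkgo owjs xaj vgx uuqq kzlqj ldcfw eei akbp
Final line count: 16

Answer: 16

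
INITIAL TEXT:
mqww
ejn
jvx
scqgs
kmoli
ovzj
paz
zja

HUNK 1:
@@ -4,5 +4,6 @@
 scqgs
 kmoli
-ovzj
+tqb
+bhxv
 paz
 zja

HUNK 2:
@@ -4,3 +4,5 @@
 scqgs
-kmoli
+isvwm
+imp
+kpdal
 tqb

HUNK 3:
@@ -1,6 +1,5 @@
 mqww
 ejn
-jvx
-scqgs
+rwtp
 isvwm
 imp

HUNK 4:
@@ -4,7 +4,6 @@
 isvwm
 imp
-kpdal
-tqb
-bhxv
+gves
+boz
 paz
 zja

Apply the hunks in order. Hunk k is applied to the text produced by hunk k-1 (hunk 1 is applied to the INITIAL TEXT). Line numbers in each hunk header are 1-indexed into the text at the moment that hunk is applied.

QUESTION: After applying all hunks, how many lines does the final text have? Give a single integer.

Answer: 9

Derivation:
Hunk 1: at line 4 remove [ovzj] add [tqb,bhxv] -> 9 lines: mqww ejn jvx scqgs kmoli tqb bhxv paz zja
Hunk 2: at line 4 remove [kmoli] add [isvwm,imp,kpdal] -> 11 lines: mqww ejn jvx scqgs isvwm imp kpdal tqb bhxv paz zja
Hunk 3: at line 1 remove [jvx,scqgs] add [rwtp] -> 10 lines: mqww ejn rwtp isvwm imp kpdal tqb bhxv paz zja
Hunk 4: at line 4 remove [kpdal,tqb,bhxv] add [gves,boz] -> 9 lines: mqww ejn rwtp isvwm imp gves boz paz zja
Final line count: 9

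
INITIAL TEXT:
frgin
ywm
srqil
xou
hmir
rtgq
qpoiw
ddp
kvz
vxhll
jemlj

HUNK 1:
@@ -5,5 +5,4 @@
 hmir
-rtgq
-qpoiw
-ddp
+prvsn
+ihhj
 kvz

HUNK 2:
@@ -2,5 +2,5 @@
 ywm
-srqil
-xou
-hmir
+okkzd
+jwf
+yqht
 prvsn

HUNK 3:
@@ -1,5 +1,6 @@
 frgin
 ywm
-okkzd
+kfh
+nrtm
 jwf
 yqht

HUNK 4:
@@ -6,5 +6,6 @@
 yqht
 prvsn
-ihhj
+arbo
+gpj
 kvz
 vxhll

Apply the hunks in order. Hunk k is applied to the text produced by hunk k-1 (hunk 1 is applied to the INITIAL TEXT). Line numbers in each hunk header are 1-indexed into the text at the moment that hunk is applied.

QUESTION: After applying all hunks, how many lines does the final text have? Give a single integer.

Answer: 12

Derivation:
Hunk 1: at line 5 remove [rtgq,qpoiw,ddp] add [prvsn,ihhj] -> 10 lines: frgin ywm srqil xou hmir prvsn ihhj kvz vxhll jemlj
Hunk 2: at line 2 remove [srqil,xou,hmir] add [okkzd,jwf,yqht] -> 10 lines: frgin ywm okkzd jwf yqht prvsn ihhj kvz vxhll jemlj
Hunk 3: at line 1 remove [okkzd] add [kfh,nrtm] -> 11 lines: frgin ywm kfh nrtm jwf yqht prvsn ihhj kvz vxhll jemlj
Hunk 4: at line 6 remove [ihhj] add [arbo,gpj] -> 12 lines: frgin ywm kfh nrtm jwf yqht prvsn arbo gpj kvz vxhll jemlj
Final line count: 12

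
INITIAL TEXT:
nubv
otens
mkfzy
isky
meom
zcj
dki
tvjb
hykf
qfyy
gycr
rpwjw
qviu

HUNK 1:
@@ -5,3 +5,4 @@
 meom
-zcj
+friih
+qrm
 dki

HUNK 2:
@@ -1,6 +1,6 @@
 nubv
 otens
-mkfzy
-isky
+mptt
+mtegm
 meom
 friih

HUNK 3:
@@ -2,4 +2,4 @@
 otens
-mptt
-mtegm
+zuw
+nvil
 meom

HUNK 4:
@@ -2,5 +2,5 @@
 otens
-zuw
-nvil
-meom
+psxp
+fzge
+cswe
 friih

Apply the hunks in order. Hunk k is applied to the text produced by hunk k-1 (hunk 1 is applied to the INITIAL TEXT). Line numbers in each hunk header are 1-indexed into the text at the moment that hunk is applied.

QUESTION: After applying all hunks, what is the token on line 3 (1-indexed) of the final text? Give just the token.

Answer: psxp

Derivation:
Hunk 1: at line 5 remove [zcj] add [friih,qrm] -> 14 lines: nubv otens mkfzy isky meom friih qrm dki tvjb hykf qfyy gycr rpwjw qviu
Hunk 2: at line 1 remove [mkfzy,isky] add [mptt,mtegm] -> 14 lines: nubv otens mptt mtegm meom friih qrm dki tvjb hykf qfyy gycr rpwjw qviu
Hunk 3: at line 2 remove [mptt,mtegm] add [zuw,nvil] -> 14 lines: nubv otens zuw nvil meom friih qrm dki tvjb hykf qfyy gycr rpwjw qviu
Hunk 4: at line 2 remove [zuw,nvil,meom] add [psxp,fzge,cswe] -> 14 lines: nubv otens psxp fzge cswe friih qrm dki tvjb hykf qfyy gycr rpwjw qviu
Final line 3: psxp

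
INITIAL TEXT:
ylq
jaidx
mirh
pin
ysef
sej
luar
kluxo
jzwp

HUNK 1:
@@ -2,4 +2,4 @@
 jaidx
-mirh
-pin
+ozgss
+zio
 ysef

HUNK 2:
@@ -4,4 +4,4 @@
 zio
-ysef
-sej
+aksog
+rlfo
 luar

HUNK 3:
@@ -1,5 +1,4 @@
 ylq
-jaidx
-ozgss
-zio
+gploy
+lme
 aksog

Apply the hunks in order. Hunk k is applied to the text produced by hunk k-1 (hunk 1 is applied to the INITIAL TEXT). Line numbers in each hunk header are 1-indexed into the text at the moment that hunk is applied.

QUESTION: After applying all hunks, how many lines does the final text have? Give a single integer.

Hunk 1: at line 2 remove [mirh,pin] add [ozgss,zio] -> 9 lines: ylq jaidx ozgss zio ysef sej luar kluxo jzwp
Hunk 2: at line 4 remove [ysef,sej] add [aksog,rlfo] -> 9 lines: ylq jaidx ozgss zio aksog rlfo luar kluxo jzwp
Hunk 3: at line 1 remove [jaidx,ozgss,zio] add [gploy,lme] -> 8 lines: ylq gploy lme aksog rlfo luar kluxo jzwp
Final line count: 8

Answer: 8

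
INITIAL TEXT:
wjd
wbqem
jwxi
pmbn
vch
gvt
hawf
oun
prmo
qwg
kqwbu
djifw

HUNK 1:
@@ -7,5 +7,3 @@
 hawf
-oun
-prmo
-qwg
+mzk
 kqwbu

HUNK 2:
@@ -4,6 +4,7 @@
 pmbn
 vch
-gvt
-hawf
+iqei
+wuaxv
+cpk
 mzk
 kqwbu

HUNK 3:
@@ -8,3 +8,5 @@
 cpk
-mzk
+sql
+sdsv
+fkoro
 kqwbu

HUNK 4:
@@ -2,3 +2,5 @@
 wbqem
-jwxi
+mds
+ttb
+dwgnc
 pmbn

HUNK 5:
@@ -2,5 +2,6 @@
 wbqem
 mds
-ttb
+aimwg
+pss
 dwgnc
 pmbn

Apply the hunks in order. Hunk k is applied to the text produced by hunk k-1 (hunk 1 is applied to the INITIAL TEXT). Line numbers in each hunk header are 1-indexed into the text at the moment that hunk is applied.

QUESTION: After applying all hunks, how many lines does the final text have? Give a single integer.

Answer: 16

Derivation:
Hunk 1: at line 7 remove [oun,prmo,qwg] add [mzk] -> 10 lines: wjd wbqem jwxi pmbn vch gvt hawf mzk kqwbu djifw
Hunk 2: at line 4 remove [gvt,hawf] add [iqei,wuaxv,cpk] -> 11 lines: wjd wbqem jwxi pmbn vch iqei wuaxv cpk mzk kqwbu djifw
Hunk 3: at line 8 remove [mzk] add [sql,sdsv,fkoro] -> 13 lines: wjd wbqem jwxi pmbn vch iqei wuaxv cpk sql sdsv fkoro kqwbu djifw
Hunk 4: at line 2 remove [jwxi] add [mds,ttb,dwgnc] -> 15 lines: wjd wbqem mds ttb dwgnc pmbn vch iqei wuaxv cpk sql sdsv fkoro kqwbu djifw
Hunk 5: at line 2 remove [ttb] add [aimwg,pss] -> 16 lines: wjd wbqem mds aimwg pss dwgnc pmbn vch iqei wuaxv cpk sql sdsv fkoro kqwbu djifw
Final line count: 16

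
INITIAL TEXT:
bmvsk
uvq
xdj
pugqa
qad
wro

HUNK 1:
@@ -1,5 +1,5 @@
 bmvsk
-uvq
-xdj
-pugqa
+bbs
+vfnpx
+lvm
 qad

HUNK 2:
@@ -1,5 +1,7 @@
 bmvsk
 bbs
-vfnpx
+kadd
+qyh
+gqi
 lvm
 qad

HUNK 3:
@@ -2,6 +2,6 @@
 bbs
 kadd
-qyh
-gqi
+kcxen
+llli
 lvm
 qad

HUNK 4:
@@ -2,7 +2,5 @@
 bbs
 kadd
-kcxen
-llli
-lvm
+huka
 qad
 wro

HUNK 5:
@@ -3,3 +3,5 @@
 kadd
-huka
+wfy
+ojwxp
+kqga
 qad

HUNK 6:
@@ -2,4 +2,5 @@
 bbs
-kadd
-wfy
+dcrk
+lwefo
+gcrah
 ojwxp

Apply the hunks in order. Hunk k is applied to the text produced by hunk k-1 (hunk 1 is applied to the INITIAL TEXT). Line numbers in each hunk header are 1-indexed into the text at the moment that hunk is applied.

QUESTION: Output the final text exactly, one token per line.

Answer: bmvsk
bbs
dcrk
lwefo
gcrah
ojwxp
kqga
qad
wro

Derivation:
Hunk 1: at line 1 remove [uvq,xdj,pugqa] add [bbs,vfnpx,lvm] -> 6 lines: bmvsk bbs vfnpx lvm qad wro
Hunk 2: at line 1 remove [vfnpx] add [kadd,qyh,gqi] -> 8 lines: bmvsk bbs kadd qyh gqi lvm qad wro
Hunk 3: at line 2 remove [qyh,gqi] add [kcxen,llli] -> 8 lines: bmvsk bbs kadd kcxen llli lvm qad wro
Hunk 4: at line 2 remove [kcxen,llli,lvm] add [huka] -> 6 lines: bmvsk bbs kadd huka qad wro
Hunk 5: at line 3 remove [huka] add [wfy,ojwxp,kqga] -> 8 lines: bmvsk bbs kadd wfy ojwxp kqga qad wro
Hunk 6: at line 2 remove [kadd,wfy] add [dcrk,lwefo,gcrah] -> 9 lines: bmvsk bbs dcrk lwefo gcrah ojwxp kqga qad wro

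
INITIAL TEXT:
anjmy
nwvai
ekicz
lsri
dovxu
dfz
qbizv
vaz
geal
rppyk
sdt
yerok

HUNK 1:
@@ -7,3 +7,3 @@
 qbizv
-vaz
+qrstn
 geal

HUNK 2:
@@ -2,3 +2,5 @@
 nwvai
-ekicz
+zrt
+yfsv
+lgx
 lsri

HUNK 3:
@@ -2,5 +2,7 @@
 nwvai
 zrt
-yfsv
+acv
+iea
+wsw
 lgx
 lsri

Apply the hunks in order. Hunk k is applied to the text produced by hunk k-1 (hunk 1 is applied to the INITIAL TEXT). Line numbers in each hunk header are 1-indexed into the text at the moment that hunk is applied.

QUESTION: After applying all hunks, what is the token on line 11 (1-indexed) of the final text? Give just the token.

Hunk 1: at line 7 remove [vaz] add [qrstn] -> 12 lines: anjmy nwvai ekicz lsri dovxu dfz qbizv qrstn geal rppyk sdt yerok
Hunk 2: at line 2 remove [ekicz] add [zrt,yfsv,lgx] -> 14 lines: anjmy nwvai zrt yfsv lgx lsri dovxu dfz qbizv qrstn geal rppyk sdt yerok
Hunk 3: at line 2 remove [yfsv] add [acv,iea,wsw] -> 16 lines: anjmy nwvai zrt acv iea wsw lgx lsri dovxu dfz qbizv qrstn geal rppyk sdt yerok
Final line 11: qbizv

Answer: qbizv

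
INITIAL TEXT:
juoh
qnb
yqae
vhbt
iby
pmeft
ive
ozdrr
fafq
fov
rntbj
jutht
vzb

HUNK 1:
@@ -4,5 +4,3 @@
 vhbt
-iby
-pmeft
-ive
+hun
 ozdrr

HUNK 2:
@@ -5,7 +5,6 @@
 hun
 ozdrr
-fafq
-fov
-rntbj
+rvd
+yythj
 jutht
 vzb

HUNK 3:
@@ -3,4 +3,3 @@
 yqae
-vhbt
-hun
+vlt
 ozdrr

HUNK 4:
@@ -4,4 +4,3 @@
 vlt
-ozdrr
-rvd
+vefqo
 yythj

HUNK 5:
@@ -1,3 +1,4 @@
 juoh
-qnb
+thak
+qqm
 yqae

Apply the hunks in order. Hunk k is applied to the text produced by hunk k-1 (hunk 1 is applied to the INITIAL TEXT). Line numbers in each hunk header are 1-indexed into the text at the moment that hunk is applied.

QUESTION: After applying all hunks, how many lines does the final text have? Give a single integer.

Hunk 1: at line 4 remove [iby,pmeft,ive] add [hun] -> 11 lines: juoh qnb yqae vhbt hun ozdrr fafq fov rntbj jutht vzb
Hunk 2: at line 5 remove [fafq,fov,rntbj] add [rvd,yythj] -> 10 lines: juoh qnb yqae vhbt hun ozdrr rvd yythj jutht vzb
Hunk 3: at line 3 remove [vhbt,hun] add [vlt] -> 9 lines: juoh qnb yqae vlt ozdrr rvd yythj jutht vzb
Hunk 4: at line 4 remove [ozdrr,rvd] add [vefqo] -> 8 lines: juoh qnb yqae vlt vefqo yythj jutht vzb
Hunk 5: at line 1 remove [qnb] add [thak,qqm] -> 9 lines: juoh thak qqm yqae vlt vefqo yythj jutht vzb
Final line count: 9

Answer: 9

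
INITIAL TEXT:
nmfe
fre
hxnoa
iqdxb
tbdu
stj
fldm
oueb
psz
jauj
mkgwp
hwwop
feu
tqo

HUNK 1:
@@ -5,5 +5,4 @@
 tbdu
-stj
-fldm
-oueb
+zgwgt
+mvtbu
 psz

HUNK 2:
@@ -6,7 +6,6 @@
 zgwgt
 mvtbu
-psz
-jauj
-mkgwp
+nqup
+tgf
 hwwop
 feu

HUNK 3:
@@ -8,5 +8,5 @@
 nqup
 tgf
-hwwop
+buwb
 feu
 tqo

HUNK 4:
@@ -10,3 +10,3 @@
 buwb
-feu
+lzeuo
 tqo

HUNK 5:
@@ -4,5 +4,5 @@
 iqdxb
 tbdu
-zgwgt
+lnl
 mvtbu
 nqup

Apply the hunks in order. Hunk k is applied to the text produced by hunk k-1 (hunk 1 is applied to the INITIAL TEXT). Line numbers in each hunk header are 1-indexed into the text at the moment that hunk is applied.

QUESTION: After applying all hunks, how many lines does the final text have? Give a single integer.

Hunk 1: at line 5 remove [stj,fldm,oueb] add [zgwgt,mvtbu] -> 13 lines: nmfe fre hxnoa iqdxb tbdu zgwgt mvtbu psz jauj mkgwp hwwop feu tqo
Hunk 2: at line 6 remove [psz,jauj,mkgwp] add [nqup,tgf] -> 12 lines: nmfe fre hxnoa iqdxb tbdu zgwgt mvtbu nqup tgf hwwop feu tqo
Hunk 3: at line 8 remove [hwwop] add [buwb] -> 12 lines: nmfe fre hxnoa iqdxb tbdu zgwgt mvtbu nqup tgf buwb feu tqo
Hunk 4: at line 10 remove [feu] add [lzeuo] -> 12 lines: nmfe fre hxnoa iqdxb tbdu zgwgt mvtbu nqup tgf buwb lzeuo tqo
Hunk 5: at line 4 remove [zgwgt] add [lnl] -> 12 lines: nmfe fre hxnoa iqdxb tbdu lnl mvtbu nqup tgf buwb lzeuo tqo
Final line count: 12

Answer: 12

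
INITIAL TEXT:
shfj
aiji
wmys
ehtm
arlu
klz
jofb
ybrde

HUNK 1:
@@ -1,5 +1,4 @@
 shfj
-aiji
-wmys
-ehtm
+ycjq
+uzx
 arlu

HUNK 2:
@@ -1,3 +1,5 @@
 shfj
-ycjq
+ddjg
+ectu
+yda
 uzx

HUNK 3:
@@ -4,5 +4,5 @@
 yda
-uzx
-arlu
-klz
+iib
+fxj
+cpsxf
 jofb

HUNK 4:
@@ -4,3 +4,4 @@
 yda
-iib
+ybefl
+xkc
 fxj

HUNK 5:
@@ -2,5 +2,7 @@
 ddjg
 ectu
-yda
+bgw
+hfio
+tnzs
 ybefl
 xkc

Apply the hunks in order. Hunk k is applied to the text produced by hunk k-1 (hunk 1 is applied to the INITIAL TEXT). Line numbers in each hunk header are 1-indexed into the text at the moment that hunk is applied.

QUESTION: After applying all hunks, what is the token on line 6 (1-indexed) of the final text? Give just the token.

Answer: tnzs

Derivation:
Hunk 1: at line 1 remove [aiji,wmys,ehtm] add [ycjq,uzx] -> 7 lines: shfj ycjq uzx arlu klz jofb ybrde
Hunk 2: at line 1 remove [ycjq] add [ddjg,ectu,yda] -> 9 lines: shfj ddjg ectu yda uzx arlu klz jofb ybrde
Hunk 3: at line 4 remove [uzx,arlu,klz] add [iib,fxj,cpsxf] -> 9 lines: shfj ddjg ectu yda iib fxj cpsxf jofb ybrde
Hunk 4: at line 4 remove [iib] add [ybefl,xkc] -> 10 lines: shfj ddjg ectu yda ybefl xkc fxj cpsxf jofb ybrde
Hunk 5: at line 2 remove [yda] add [bgw,hfio,tnzs] -> 12 lines: shfj ddjg ectu bgw hfio tnzs ybefl xkc fxj cpsxf jofb ybrde
Final line 6: tnzs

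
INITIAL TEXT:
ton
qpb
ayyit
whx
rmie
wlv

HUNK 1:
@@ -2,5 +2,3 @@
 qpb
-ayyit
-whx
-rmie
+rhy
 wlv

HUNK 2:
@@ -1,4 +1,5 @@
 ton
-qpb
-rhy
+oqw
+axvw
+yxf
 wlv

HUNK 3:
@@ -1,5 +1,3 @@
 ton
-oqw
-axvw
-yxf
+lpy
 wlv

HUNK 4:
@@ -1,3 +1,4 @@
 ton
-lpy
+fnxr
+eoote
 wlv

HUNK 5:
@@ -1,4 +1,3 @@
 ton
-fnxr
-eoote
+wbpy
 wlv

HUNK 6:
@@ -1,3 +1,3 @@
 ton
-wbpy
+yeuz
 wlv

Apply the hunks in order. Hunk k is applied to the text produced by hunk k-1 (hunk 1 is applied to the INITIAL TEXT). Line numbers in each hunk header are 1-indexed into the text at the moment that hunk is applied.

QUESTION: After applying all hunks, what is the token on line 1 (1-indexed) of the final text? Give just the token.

Answer: ton

Derivation:
Hunk 1: at line 2 remove [ayyit,whx,rmie] add [rhy] -> 4 lines: ton qpb rhy wlv
Hunk 2: at line 1 remove [qpb,rhy] add [oqw,axvw,yxf] -> 5 lines: ton oqw axvw yxf wlv
Hunk 3: at line 1 remove [oqw,axvw,yxf] add [lpy] -> 3 lines: ton lpy wlv
Hunk 4: at line 1 remove [lpy] add [fnxr,eoote] -> 4 lines: ton fnxr eoote wlv
Hunk 5: at line 1 remove [fnxr,eoote] add [wbpy] -> 3 lines: ton wbpy wlv
Hunk 6: at line 1 remove [wbpy] add [yeuz] -> 3 lines: ton yeuz wlv
Final line 1: ton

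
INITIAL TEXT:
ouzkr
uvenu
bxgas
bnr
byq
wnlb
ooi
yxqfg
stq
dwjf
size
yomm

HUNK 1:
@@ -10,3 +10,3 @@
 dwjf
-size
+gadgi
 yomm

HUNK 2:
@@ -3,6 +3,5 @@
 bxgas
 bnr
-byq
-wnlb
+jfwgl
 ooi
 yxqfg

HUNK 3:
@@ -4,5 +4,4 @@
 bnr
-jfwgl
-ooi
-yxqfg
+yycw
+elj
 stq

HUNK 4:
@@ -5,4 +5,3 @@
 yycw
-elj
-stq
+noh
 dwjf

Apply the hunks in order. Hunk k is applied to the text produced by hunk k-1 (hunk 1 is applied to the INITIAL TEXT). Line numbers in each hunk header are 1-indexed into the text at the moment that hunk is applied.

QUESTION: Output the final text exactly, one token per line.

Hunk 1: at line 10 remove [size] add [gadgi] -> 12 lines: ouzkr uvenu bxgas bnr byq wnlb ooi yxqfg stq dwjf gadgi yomm
Hunk 2: at line 3 remove [byq,wnlb] add [jfwgl] -> 11 lines: ouzkr uvenu bxgas bnr jfwgl ooi yxqfg stq dwjf gadgi yomm
Hunk 3: at line 4 remove [jfwgl,ooi,yxqfg] add [yycw,elj] -> 10 lines: ouzkr uvenu bxgas bnr yycw elj stq dwjf gadgi yomm
Hunk 4: at line 5 remove [elj,stq] add [noh] -> 9 lines: ouzkr uvenu bxgas bnr yycw noh dwjf gadgi yomm

Answer: ouzkr
uvenu
bxgas
bnr
yycw
noh
dwjf
gadgi
yomm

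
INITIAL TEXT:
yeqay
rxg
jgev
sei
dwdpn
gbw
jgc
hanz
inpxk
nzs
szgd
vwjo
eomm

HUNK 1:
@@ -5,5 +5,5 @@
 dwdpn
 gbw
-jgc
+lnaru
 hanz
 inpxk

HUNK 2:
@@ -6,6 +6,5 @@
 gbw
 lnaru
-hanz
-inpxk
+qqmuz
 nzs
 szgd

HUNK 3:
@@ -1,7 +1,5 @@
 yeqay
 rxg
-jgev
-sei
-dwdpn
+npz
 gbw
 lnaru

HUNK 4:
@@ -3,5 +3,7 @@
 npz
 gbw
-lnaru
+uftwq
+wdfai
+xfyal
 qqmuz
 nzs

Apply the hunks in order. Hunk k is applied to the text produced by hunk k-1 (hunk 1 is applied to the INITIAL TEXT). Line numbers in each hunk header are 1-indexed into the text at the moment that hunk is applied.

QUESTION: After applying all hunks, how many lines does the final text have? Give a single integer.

Answer: 12

Derivation:
Hunk 1: at line 5 remove [jgc] add [lnaru] -> 13 lines: yeqay rxg jgev sei dwdpn gbw lnaru hanz inpxk nzs szgd vwjo eomm
Hunk 2: at line 6 remove [hanz,inpxk] add [qqmuz] -> 12 lines: yeqay rxg jgev sei dwdpn gbw lnaru qqmuz nzs szgd vwjo eomm
Hunk 3: at line 1 remove [jgev,sei,dwdpn] add [npz] -> 10 lines: yeqay rxg npz gbw lnaru qqmuz nzs szgd vwjo eomm
Hunk 4: at line 3 remove [lnaru] add [uftwq,wdfai,xfyal] -> 12 lines: yeqay rxg npz gbw uftwq wdfai xfyal qqmuz nzs szgd vwjo eomm
Final line count: 12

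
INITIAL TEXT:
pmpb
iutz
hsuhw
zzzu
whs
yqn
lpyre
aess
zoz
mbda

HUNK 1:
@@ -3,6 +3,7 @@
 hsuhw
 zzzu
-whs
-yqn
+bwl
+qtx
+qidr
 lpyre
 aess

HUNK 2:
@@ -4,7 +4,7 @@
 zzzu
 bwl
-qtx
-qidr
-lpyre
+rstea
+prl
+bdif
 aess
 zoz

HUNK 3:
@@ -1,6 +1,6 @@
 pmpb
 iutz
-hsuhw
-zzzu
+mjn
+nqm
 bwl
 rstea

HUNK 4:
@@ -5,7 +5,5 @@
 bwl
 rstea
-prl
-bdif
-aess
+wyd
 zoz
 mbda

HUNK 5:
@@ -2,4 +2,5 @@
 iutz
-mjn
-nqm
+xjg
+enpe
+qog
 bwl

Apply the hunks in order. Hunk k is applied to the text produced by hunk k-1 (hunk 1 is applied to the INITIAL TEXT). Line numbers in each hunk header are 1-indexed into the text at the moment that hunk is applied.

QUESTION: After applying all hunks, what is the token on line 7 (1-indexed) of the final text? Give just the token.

Hunk 1: at line 3 remove [whs,yqn] add [bwl,qtx,qidr] -> 11 lines: pmpb iutz hsuhw zzzu bwl qtx qidr lpyre aess zoz mbda
Hunk 2: at line 4 remove [qtx,qidr,lpyre] add [rstea,prl,bdif] -> 11 lines: pmpb iutz hsuhw zzzu bwl rstea prl bdif aess zoz mbda
Hunk 3: at line 1 remove [hsuhw,zzzu] add [mjn,nqm] -> 11 lines: pmpb iutz mjn nqm bwl rstea prl bdif aess zoz mbda
Hunk 4: at line 5 remove [prl,bdif,aess] add [wyd] -> 9 lines: pmpb iutz mjn nqm bwl rstea wyd zoz mbda
Hunk 5: at line 2 remove [mjn,nqm] add [xjg,enpe,qog] -> 10 lines: pmpb iutz xjg enpe qog bwl rstea wyd zoz mbda
Final line 7: rstea

Answer: rstea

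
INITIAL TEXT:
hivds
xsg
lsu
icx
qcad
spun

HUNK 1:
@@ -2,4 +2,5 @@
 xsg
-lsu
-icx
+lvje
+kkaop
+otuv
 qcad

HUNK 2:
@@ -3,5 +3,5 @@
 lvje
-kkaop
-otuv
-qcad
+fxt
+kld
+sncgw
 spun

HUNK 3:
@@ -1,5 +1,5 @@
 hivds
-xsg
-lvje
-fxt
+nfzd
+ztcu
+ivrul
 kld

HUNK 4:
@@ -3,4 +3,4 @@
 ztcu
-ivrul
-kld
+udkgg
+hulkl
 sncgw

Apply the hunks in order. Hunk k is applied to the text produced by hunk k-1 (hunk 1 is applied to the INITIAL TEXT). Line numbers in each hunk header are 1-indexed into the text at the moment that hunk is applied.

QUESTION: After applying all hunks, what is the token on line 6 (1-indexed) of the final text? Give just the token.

Hunk 1: at line 2 remove [lsu,icx] add [lvje,kkaop,otuv] -> 7 lines: hivds xsg lvje kkaop otuv qcad spun
Hunk 2: at line 3 remove [kkaop,otuv,qcad] add [fxt,kld,sncgw] -> 7 lines: hivds xsg lvje fxt kld sncgw spun
Hunk 3: at line 1 remove [xsg,lvje,fxt] add [nfzd,ztcu,ivrul] -> 7 lines: hivds nfzd ztcu ivrul kld sncgw spun
Hunk 4: at line 3 remove [ivrul,kld] add [udkgg,hulkl] -> 7 lines: hivds nfzd ztcu udkgg hulkl sncgw spun
Final line 6: sncgw

Answer: sncgw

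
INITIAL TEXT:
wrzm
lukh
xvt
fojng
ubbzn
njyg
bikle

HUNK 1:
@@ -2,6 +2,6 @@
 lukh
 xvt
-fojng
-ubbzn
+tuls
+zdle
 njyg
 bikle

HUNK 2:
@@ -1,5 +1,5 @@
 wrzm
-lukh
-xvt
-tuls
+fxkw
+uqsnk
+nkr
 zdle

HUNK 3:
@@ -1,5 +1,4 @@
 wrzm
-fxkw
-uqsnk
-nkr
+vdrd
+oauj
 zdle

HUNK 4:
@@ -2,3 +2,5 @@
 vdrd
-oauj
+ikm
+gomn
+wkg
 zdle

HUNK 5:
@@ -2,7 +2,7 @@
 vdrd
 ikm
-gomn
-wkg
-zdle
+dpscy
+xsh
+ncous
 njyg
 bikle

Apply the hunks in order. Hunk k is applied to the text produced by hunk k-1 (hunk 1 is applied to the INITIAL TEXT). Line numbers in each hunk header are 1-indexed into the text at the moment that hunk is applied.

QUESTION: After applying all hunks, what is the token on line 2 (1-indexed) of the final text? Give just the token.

Answer: vdrd

Derivation:
Hunk 1: at line 2 remove [fojng,ubbzn] add [tuls,zdle] -> 7 lines: wrzm lukh xvt tuls zdle njyg bikle
Hunk 2: at line 1 remove [lukh,xvt,tuls] add [fxkw,uqsnk,nkr] -> 7 lines: wrzm fxkw uqsnk nkr zdle njyg bikle
Hunk 3: at line 1 remove [fxkw,uqsnk,nkr] add [vdrd,oauj] -> 6 lines: wrzm vdrd oauj zdle njyg bikle
Hunk 4: at line 2 remove [oauj] add [ikm,gomn,wkg] -> 8 lines: wrzm vdrd ikm gomn wkg zdle njyg bikle
Hunk 5: at line 2 remove [gomn,wkg,zdle] add [dpscy,xsh,ncous] -> 8 lines: wrzm vdrd ikm dpscy xsh ncous njyg bikle
Final line 2: vdrd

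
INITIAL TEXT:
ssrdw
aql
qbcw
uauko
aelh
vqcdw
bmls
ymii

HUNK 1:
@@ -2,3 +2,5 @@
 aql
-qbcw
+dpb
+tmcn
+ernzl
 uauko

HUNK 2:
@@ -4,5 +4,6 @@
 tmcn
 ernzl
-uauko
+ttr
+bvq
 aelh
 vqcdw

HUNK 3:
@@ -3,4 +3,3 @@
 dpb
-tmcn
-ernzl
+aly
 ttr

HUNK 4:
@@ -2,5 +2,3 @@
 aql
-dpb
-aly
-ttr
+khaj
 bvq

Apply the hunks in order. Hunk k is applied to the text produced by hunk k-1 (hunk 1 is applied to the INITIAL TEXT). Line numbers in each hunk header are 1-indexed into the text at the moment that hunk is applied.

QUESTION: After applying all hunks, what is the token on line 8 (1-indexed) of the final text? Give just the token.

Hunk 1: at line 2 remove [qbcw] add [dpb,tmcn,ernzl] -> 10 lines: ssrdw aql dpb tmcn ernzl uauko aelh vqcdw bmls ymii
Hunk 2: at line 4 remove [uauko] add [ttr,bvq] -> 11 lines: ssrdw aql dpb tmcn ernzl ttr bvq aelh vqcdw bmls ymii
Hunk 3: at line 3 remove [tmcn,ernzl] add [aly] -> 10 lines: ssrdw aql dpb aly ttr bvq aelh vqcdw bmls ymii
Hunk 4: at line 2 remove [dpb,aly,ttr] add [khaj] -> 8 lines: ssrdw aql khaj bvq aelh vqcdw bmls ymii
Final line 8: ymii

Answer: ymii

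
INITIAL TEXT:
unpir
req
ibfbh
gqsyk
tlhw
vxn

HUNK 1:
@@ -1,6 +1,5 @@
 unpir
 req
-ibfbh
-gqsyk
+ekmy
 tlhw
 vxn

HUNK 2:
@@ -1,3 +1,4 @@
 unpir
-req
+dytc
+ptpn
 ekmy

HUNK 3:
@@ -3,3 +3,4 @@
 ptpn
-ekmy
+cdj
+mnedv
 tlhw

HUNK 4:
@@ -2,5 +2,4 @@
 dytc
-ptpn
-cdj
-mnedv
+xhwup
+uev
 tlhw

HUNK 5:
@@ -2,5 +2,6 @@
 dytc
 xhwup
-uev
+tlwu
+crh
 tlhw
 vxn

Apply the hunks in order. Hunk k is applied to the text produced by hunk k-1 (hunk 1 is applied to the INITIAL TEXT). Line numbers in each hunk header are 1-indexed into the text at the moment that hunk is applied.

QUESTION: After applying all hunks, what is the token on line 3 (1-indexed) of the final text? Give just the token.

Hunk 1: at line 1 remove [ibfbh,gqsyk] add [ekmy] -> 5 lines: unpir req ekmy tlhw vxn
Hunk 2: at line 1 remove [req] add [dytc,ptpn] -> 6 lines: unpir dytc ptpn ekmy tlhw vxn
Hunk 3: at line 3 remove [ekmy] add [cdj,mnedv] -> 7 lines: unpir dytc ptpn cdj mnedv tlhw vxn
Hunk 4: at line 2 remove [ptpn,cdj,mnedv] add [xhwup,uev] -> 6 lines: unpir dytc xhwup uev tlhw vxn
Hunk 5: at line 2 remove [uev] add [tlwu,crh] -> 7 lines: unpir dytc xhwup tlwu crh tlhw vxn
Final line 3: xhwup

Answer: xhwup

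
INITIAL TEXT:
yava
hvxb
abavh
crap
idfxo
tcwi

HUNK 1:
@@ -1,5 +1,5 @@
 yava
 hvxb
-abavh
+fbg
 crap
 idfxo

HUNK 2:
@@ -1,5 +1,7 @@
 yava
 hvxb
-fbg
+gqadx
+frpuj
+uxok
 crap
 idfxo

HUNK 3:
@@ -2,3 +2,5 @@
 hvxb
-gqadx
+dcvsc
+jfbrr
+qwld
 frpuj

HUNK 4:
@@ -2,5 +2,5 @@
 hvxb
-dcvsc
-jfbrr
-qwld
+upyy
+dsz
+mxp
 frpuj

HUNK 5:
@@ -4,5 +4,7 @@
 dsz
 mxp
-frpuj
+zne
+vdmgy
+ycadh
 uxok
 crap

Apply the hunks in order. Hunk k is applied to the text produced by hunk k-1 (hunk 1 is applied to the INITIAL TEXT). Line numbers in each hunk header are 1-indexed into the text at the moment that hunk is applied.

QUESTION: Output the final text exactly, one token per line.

Answer: yava
hvxb
upyy
dsz
mxp
zne
vdmgy
ycadh
uxok
crap
idfxo
tcwi

Derivation:
Hunk 1: at line 1 remove [abavh] add [fbg] -> 6 lines: yava hvxb fbg crap idfxo tcwi
Hunk 2: at line 1 remove [fbg] add [gqadx,frpuj,uxok] -> 8 lines: yava hvxb gqadx frpuj uxok crap idfxo tcwi
Hunk 3: at line 2 remove [gqadx] add [dcvsc,jfbrr,qwld] -> 10 lines: yava hvxb dcvsc jfbrr qwld frpuj uxok crap idfxo tcwi
Hunk 4: at line 2 remove [dcvsc,jfbrr,qwld] add [upyy,dsz,mxp] -> 10 lines: yava hvxb upyy dsz mxp frpuj uxok crap idfxo tcwi
Hunk 5: at line 4 remove [frpuj] add [zne,vdmgy,ycadh] -> 12 lines: yava hvxb upyy dsz mxp zne vdmgy ycadh uxok crap idfxo tcwi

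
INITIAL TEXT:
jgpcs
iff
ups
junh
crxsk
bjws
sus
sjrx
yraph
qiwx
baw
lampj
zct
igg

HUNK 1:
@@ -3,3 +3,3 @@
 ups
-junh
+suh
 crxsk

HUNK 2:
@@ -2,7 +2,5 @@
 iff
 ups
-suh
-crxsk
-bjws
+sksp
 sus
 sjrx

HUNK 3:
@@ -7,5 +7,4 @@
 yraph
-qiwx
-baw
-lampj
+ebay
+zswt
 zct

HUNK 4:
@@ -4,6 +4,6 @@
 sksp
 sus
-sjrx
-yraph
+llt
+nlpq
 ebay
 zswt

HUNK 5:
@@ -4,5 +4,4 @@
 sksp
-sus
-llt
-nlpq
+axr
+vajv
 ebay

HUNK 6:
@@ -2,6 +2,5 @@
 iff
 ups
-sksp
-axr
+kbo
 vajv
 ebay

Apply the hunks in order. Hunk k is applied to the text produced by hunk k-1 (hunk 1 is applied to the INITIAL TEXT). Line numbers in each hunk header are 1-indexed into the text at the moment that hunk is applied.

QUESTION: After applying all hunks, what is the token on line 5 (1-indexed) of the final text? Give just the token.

Answer: vajv

Derivation:
Hunk 1: at line 3 remove [junh] add [suh] -> 14 lines: jgpcs iff ups suh crxsk bjws sus sjrx yraph qiwx baw lampj zct igg
Hunk 2: at line 2 remove [suh,crxsk,bjws] add [sksp] -> 12 lines: jgpcs iff ups sksp sus sjrx yraph qiwx baw lampj zct igg
Hunk 3: at line 7 remove [qiwx,baw,lampj] add [ebay,zswt] -> 11 lines: jgpcs iff ups sksp sus sjrx yraph ebay zswt zct igg
Hunk 4: at line 4 remove [sjrx,yraph] add [llt,nlpq] -> 11 lines: jgpcs iff ups sksp sus llt nlpq ebay zswt zct igg
Hunk 5: at line 4 remove [sus,llt,nlpq] add [axr,vajv] -> 10 lines: jgpcs iff ups sksp axr vajv ebay zswt zct igg
Hunk 6: at line 2 remove [sksp,axr] add [kbo] -> 9 lines: jgpcs iff ups kbo vajv ebay zswt zct igg
Final line 5: vajv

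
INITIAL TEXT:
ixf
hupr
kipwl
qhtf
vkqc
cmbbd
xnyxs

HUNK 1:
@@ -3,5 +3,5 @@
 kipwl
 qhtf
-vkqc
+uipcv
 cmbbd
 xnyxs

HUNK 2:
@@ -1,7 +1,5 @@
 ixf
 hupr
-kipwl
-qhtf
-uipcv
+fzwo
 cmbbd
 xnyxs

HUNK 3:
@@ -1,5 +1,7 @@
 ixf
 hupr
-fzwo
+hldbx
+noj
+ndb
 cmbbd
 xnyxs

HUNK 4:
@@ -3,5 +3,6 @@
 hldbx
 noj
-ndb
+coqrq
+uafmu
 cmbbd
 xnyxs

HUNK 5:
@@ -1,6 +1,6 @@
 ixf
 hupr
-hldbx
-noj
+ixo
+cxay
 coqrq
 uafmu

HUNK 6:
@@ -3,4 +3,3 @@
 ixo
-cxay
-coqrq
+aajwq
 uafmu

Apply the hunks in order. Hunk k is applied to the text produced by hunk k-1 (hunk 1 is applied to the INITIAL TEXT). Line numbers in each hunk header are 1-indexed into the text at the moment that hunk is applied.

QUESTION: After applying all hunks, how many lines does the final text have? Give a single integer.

Answer: 7

Derivation:
Hunk 1: at line 3 remove [vkqc] add [uipcv] -> 7 lines: ixf hupr kipwl qhtf uipcv cmbbd xnyxs
Hunk 2: at line 1 remove [kipwl,qhtf,uipcv] add [fzwo] -> 5 lines: ixf hupr fzwo cmbbd xnyxs
Hunk 3: at line 1 remove [fzwo] add [hldbx,noj,ndb] -> 7 lines: ixf hupr hldbx noj ndb cmbbd xnyxs
Hunk 4: at line 3 remove [ndb] add [coqrq,uafmu] -> 8 lines: ixf hupr hldbx noj coqrq uafmu cmbbd xnyxs
Hunk 5: at line 1 remove [hldbx,noj] add [ixo,cxay] -> 8 lines: ixf hupr ixo cxay coqrq uafmu cmbbd xnyxs
Hunk 6: at line 3 remove [cxay,coqrq] add [aajwq] -> 7 lines: ixf hupr ixo aajwq uafmu cmbbd xnyxs
Final line count: 7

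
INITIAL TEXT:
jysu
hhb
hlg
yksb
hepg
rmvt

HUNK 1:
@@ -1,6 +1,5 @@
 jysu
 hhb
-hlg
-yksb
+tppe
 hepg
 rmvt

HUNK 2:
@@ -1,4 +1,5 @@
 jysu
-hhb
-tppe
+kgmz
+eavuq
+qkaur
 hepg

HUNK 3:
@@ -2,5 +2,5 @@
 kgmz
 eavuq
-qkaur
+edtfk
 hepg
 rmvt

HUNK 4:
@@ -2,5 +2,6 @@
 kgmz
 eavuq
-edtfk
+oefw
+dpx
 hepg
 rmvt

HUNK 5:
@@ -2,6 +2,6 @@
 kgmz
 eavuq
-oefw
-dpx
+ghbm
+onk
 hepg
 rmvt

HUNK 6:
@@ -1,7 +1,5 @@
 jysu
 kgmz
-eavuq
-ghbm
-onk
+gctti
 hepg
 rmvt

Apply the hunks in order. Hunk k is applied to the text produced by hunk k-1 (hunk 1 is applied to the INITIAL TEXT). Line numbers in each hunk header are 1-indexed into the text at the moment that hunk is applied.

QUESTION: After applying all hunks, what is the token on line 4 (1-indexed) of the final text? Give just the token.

Answer: hepg

Derivation:
Hunk 1: at line 1 remove [hlg,yksb] add [tppe] -> 5 lines: jysu hhb tppe hepg rmvt
Hunk 2: at line 1 remove [hhb,tppe] add [kgmz,eavuq,qkaur] -> 6 lines: jysu kgmz eavuq qkaur hepg rmvt
Hunk 3: at line 2 remove [qkaur] add [edtfk] -> 6 lines: jysu kgmz eavuq edtfk hepg rmvt
Hunk 4: at line 2 remove [edtfk] add [oefw,dpx] -> 7 lines: jysu kgmz eavuq oefw dpx hepg rmvt
Hunk 5: at line 2 remove [oefw,dpx] add [ghbm,onk] -> 7 lines: jysu kgmz eavuq ghbm onk hepg rmvt
Hunk 6: at line 1 remove [eavuq,ghbm,onk] add [gctti] -> 5 lines: jysu kgmz gctti hepg rmvt
Final line 4: hepg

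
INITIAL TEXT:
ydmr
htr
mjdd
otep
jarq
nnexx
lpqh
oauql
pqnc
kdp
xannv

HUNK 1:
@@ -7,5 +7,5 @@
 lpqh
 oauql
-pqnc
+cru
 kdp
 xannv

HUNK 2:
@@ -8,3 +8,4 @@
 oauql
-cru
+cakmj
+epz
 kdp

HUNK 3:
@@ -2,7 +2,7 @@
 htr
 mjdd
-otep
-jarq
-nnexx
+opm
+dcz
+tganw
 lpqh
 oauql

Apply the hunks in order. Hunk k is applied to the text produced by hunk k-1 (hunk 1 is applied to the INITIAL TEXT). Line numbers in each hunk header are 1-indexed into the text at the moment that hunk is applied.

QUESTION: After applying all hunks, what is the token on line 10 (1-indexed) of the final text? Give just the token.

Answer: epz

Derivation:
Hunk 1: at line 7 remove [pqnc] add [cru] -> 11 lines: ydmr htr mjdd otep jarq nnexx lpqh oauql cru kdp xannv
Hunk 2: at line 8 remove [cru] add [cakmj,epz] -> 12 lines: ydmr htr mjdd otep jarq nnexx lpqh oauql cakmj epz kdp xannv
Hunk 3: at line 2 remove [otep,jarq,nnexx] add [opm,dcz,tganw] -> 12 lines: ydmr htr mjdd opm dcz tganw lpqh oauql cakmj epz kdp xannv
Final line 10: epz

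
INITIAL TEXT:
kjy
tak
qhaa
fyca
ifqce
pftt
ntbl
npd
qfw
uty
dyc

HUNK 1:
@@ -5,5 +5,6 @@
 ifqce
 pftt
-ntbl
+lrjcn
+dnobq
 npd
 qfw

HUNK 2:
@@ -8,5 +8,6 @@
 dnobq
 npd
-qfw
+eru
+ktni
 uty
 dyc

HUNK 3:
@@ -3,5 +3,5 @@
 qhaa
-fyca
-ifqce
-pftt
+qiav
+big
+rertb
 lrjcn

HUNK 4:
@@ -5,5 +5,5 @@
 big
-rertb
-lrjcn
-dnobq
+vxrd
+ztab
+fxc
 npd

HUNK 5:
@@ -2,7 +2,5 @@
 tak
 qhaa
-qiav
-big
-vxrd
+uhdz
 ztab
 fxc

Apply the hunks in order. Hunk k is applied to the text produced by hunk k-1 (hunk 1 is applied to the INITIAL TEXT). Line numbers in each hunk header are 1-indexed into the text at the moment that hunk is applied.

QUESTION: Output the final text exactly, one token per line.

Answer: kjy
tak
qhaa
uhdz
ztab
fxc
npd
eru
ktni
uty
dyc

Derivation:
Hunk 1: at line 5 remove [ntbl] add [lrjcn,dnobq] -> 12 lines: kjy tak qhaa fyca ifqce pftt lrjcn dnobq npd qfw uty dyc
Hunk 2: at line 8 remove [qfw] add [eru,ktni] -> 13 lines: kjy tak qhaa fyca ifqce pftt lrjcn dnobq npd eru ktni uty dyc
Hunk 3: at line 3 remove [fyca,ifqce,pftt] add [qiav,big,rertb] -> 13 lines: kjy tak qhaa qiav big rertb lrjcn dnobq npd eru ktni uty dyc
Hunk 4: at line 5 remove [rertb,lrjcn,dnobq] add [vxrd,ztab,fxc] -> 13 lines: kjy tak qhaa qiav big vxrd ztab fxc npd eru ktni uty dyc
Hunk 5: at line 2 remove [qiav,big,vxrd] add [uhdz] -> 11 lines: kjy tak qhaa uhdz ztab fxc npd eru ktni uty dyc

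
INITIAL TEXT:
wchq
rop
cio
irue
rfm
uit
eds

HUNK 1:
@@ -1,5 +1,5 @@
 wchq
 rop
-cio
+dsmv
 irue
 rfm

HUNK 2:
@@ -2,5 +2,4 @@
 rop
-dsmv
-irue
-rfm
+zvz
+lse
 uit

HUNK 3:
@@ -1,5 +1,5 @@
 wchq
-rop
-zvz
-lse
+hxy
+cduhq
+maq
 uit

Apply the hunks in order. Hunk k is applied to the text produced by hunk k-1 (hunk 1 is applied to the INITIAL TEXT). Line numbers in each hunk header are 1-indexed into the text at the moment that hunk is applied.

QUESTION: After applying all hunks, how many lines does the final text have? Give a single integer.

Hunk 1: at line 1 remove [cio] add [dsmv] -> 7 lines: wchq rop dsmv irue rfm uit eds
Hunk 2: at line 2 remove [dsmv,irue,rfm] add [zvz,lse] -> 6 lines: wchq rop zvz lse uit eds
Hunk 3: at line 1 remove [rop,zvz,lse] add [hxy,cduhq,maq] -> 6 lines: wchq hxy cduhq maq uit eds
Final line count: 6

Answer: 6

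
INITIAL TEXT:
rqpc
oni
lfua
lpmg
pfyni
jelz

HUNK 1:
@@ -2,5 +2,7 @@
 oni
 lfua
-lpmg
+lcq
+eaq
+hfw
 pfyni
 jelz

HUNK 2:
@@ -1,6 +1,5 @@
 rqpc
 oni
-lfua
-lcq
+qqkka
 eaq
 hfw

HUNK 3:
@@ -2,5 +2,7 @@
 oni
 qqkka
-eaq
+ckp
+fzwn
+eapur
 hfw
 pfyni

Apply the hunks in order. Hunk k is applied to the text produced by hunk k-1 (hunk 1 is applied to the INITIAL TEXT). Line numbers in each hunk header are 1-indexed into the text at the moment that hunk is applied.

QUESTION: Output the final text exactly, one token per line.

Answer: rqpc
oni
qqkka
ckp
fzwn
eapur
hfw
pfyni
jelz

Derivation:
Hunk 1: at line 2 remove [lpmg] add [lcq,eaq,hfw] -> 8 lines: rqpc oni lfua lcq eaq hfw pfyni jelz
Hunk 2: at line 1 remove [lfua,lcq] add [qqkka] -> 7 lines: rqpc oni qqkka eaq hfw pfyni jelz
Hunk 3: at line 2 remove [eaq] add [ckp,fzwn,eapur] -> 9 lines: rqpc oni qqkka ckp fzwn eapur hfw pfyni jelz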